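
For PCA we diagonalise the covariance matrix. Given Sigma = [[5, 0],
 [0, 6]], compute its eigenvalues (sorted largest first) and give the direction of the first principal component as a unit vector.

Step 1 — characteristic polynomial of 2×2 Sigma:
  det(Sigma - λI) = λ² - trace · λ + det = 0.
  trace = 5 + 6 = 11, det = 5·6 - (0)² = 30.
Step 2 — discriminant:
  Δ = trace² - 4·det = 121 - 120 = 1.
Step 3 — eigenvalues:
  λ = (trace ± √Δ)/2 = (11 ± 1)/2,
  λ_1 = 6,  λ_2 = 5.

Step 4 — unit eigenvector for λ_1: Sigma is diagonal, so its eigenvectors are the coordinate axes. λ_1 = 6 is the diagonal entry on the second coordinate axis, hence
  v_1 = (0, 1) (||v_1|| = 1).

λ_1 = 6,  λ_2 = 5;  v_1 ≈ (0, 1)


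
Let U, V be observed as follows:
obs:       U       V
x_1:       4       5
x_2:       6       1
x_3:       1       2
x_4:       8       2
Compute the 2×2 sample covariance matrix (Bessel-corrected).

Step 1 — column means:
  mean(U) = (4 + 6 + 1 + 8) / 4 = 19/4 = 4.75
  mean(V) = (5 + 1 + 2 + 2) / 4 = 10/4 = 2.5

Step 2 — sample covariance S[i,j] = (1/(n-1)) · Σ_k (x_{k,i} - mean_i) · (x_{k,j} - mean_j), with n-1 = 3.
  S[U,U] = ((-0.75)·(-0.75) + (1.25)·(1.25) + (-3.75)·(-3.75) + (3.25)·(3.25)) / 3 = 26.75/3 = 8.9167
  S[U,V] = ((-0.75)·(2.5) + (1.25)·(-1.5) + (-3.75)·(-0.5) + (3.25)·(-0.5)) / 3 = -3.5/3 = -1.1667
  S[V,V] = ((2.5)·(2.5) + (-1.5)·(-1.5) + (-0.5)·(-0.5) + (-0.5)·(-0.5)) / 3 = 9/3 = 3

S is symmetric (S[j,i] = S[i,j]). Assembling:

S = [[8.9167, -1.1667],
 [-1.1667, 3]]


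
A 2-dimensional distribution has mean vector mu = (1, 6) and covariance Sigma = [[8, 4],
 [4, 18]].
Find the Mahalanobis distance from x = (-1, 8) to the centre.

Step 1 — centre the observation: (x - mu) = (-2, 2).

Step 2 — invert Sigma. det(Sigma) = 8·18 - (4)² = 128.
  Sigma^{-1} = (1/det) · [[d, -b], [-b, a]] = [[0.1406, -0.0312],
 [-0.0312, 0.0625]].

Step 3 — form the quadratic (x - mu)^T · Sigma^{-1} · (x - mu):
  Sigma^{-1} · (x - mu) = (-0.3438, 0.1875).
  (x - mu)^T · [Sigma^{-1} · (x - mu)] = (-2)·(-0.3438) + (2)·(0.1875) = 1.0625.

Step 4 — take square root: d = √(1.0625) ≈ 1.0308.

d(x, mu) = √(1.0625) ≈ 1.0308


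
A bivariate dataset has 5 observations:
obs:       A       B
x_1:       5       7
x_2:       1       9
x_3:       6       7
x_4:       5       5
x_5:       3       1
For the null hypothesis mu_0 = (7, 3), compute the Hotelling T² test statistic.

Step 1 — sample mean vector:
  mean(A) = (5 + 1 + 6 + 5 + 3) / 5 = 20/5 = 4
  mean(B) = (7 + 9 + 7 + 5 + 1) / 5 = 29/5 = 5.8
  x̄ = (4, 5.8),  deviation x̄ - mu_0 = (4, 5.8) - (7, 3) = (-3, 2.8).

Step 2 — sample covariance matrix, S[i,j] = (1/(n-1)) · Σ_k (x_{k,i} - mean_i) · (x_{k,j} - mean_j), divisor n-1 = 4:
  S[A,A] = ((1)·(1) + (-3)·(-3) + (2)·(2) + (1)·(1) + (-1)·(-1)) / 4 = 16/4 = 4
  S[A,B] = ((1)·(1.2) + (-3)·(3.2) + (2)·(1.2) + (1)·(-0.8) + (-1)·(-4.8)) / 4 = -2/4 = -0.5
  S[B,B] = ((1.2)·(1.2) + (3.2)·(3.2) + (1.2)·(1.2) + (-0.8)·(-0.8) + (-4.8)·(-4.8)) / 4 = 36.8/4 = 9.2
  S = [[4, -0.5],
 [-0.5, 9.2]].

Step 3 — invert S. det(S) = 4·9.2 - (-0.5)² = 36.55.
  S^{-1} = (1/det) · [[d, -b], [-b, a]] = [[0.2517, 0.0137],
 [0.0137, 0.1094]].

Step 4 — quadratic form (x̄ - mu_0)^T · S^{-1} · (x̄ - mu_0):
  S^{-1} · (x̄ - mu_0) = (-0.7168, 0.2654),
  (x̄ - mu_0)^T · [...] = (-3)·(-0.7168) + (2.8)·(0.2654) = 2.8936.

Step 5 — scale by n: T² = 5 · 2.8936 = 14.4679.

T² ≈ 14.4679


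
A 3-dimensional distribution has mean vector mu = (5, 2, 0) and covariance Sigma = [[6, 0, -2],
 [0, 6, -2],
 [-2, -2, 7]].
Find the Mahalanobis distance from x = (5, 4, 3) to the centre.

Step 1 — centre the observation: (x - mu) = (0, 2, 3).

Step 2 — invert Sigma (cofactor / det for 3×3, or solve directly):
  Sigma^{-1} = [[0.1863, 0.0196, 0.0588],
 [0.0196, 0.1863, 0.0588],
 [0.0588, 0.0588, 0.1765]].

Step 3 — form the quadratic (x - mu)^T · Sigma^{-1} · (x - mu):
  Sigma^{-1} · (x - mu) = (0.2157, 0.549, 0.6471).
  (x - mu)^T · [Sigma^{-1} · (x - mu)] = (0)·(0.2157) + (2)·(0.549) + (3)·(0.6471) = 3.0392.

Step 4 — take square root: d = √(3.0392) ≈ 1.7433.

d(x, mu) = √(3.0392) ≈ 1.7433


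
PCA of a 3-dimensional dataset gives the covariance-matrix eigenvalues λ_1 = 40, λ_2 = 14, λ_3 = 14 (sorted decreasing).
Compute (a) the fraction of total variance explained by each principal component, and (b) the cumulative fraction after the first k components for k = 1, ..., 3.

Step 1 — total variance = trace(Sigma) = Σ λ_i = 40 + 14 + 14 = 68.

Step 2 — fraction explained by component i = λ_i / Σ λ:
  PC1: 40/68 = 0.5882
  PC2: 14/68 = 0.2059
  PC3: 14/68 = 0.2059

Step 3 — cumulative fraction after k components = (λ_1 + ... + λ_k) / Σ λ:
  k = 1: 40/68 = 0.5882
  k = 2: (40 + 14)/68 = 54/68 = 0.7941
  k = 3: (40 + 14 + 14)/68 = 68/68 = 1

Summary (fraction, with percent):

explained: PC1 0.5882 (58.82%), PC2 0.2059 (20.59%), PC3 0.2059 (20.59%);  cumulative: 0.5882, 0.7941, 1


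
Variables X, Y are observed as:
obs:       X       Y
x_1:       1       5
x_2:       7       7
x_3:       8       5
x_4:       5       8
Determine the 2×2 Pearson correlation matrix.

Step 1 — column means:
  mean(X) = (1 + 7 + 8 + 5) / 4 = 21/4 = 5.25
  mean(Y) = (5 + 7 + 5 + 8) / 4 = 25/4 = 6.25

Step 2 — sample variances and covariances s[i,j] = (1/(n-1)) · Σ_k (x_{k,i} - mean_i) · (x_{k,j} - mean_j), with n-1 = 3:
  s[X,X] = ((-4.25)·(-4.25) + (1.75)·(1.75) + (2.75)·(2.75) + (-0.25)·(-0.25)) / 3 = 28.75/3 = 9.5833
  s[X,Y] = ((-4.25)·(-1.25) + (1.75)·(0.75) + (2.75)·(-1.25) + (-0.25)·(1.75)) / 3 = 2.75/3 = 0.9167
  s[Y,Y] = ((-1.25)·(-1.25) + (0.75)·(0.75) + (-1.25)·(-1.25) + (1.75)·(1.75)) / 3 = 6.75/3 = 2.25
  Sample standard deviations s_i = √(s[i,i]):
  s(X) = √(9.5833) = 3.0957
  s(Y) = √(2.25) = 1.5

Step 3 — r_{ij} = s_{ij} / (s_i · s_j):
  r[X,X] = 1 (diagonal).
  r[X,Y] = 0.9167 / (3.0957 · 1.5) = 0.9167 / 4.6435 = 0.1974
  r[Y,Y] = 1 (diagonal).

R is symmetric with unit diagonal. Assembling:

R = [[1, 0.1974],
 [0.1974, 1]]


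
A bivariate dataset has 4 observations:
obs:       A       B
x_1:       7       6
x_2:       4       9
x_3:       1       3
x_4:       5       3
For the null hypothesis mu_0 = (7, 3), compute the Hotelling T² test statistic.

Step 1 — sample mean vector:
  mean(A) = (7 + 4 + 1 + 5) / 4 = 17/4 = 4.25
  mean(B) = (6 + 9 + 3 + 3) / 4 = 21/4 = 5.25
  x̄ = (4.25, 5.25),  deviation x̄ - mu_0 = (4.25, 5.25) - (7, 3) = (-2.75, 2.25).

Step 2 — sample covariance matrix, S[i,j] = (1/(n-1)) · Σ_k (x_{k,i} - mean_i) · (x_{k,j} - mean_j), divisor n-1 = 3:
  S[A,A] = ((2.75)·(2.75) + (-0.25)·(-0.25) + (-3.25)·(-3.25) + (0.75)·(0.75)) / 3 = 18.75/3 = 6.25
  S[A,B] = ((2.75)·(0.75) + (-0.25)·(3.75) + (-3.25)·(-2.25) + (0.75)·(-2.25)) / 3 = 6.75/3 = 2.25
  S[B,B] = ((0.75)·(0.75) + (3.75)·(3.75) + (-2.25)·(-2.25) + (-2.25)·(-2.25)) / 3 = 24.75/3 = 8.25
  S = [[6.25, 2.25],
 [2.25, 8.25]].

Step 3 — invert S. det(S) = 6.25·8.25 - (2.25)² = 46.5.
  S^{-1} = (1/det) · [[d, -b], [-b, a]] = [[0.1774, -0.0484],
 [-0.0484, 0.1344]].

Step 4 — quadratic form (x̄ - mu_0)^T · S^{-1} · (x̄ - mu_0):
  S^{-1} · (x̄ - mu_0) = (-0.5968, 0.4355),
  (x̄ - mu_0)^T · [...] = (-2.75)·(-0.5968) + (2.25)·(0.4355) = 2.621.

Step 5 — scale by n: T² = 4 · 2.621 = 10.4839.

T² ≈ 10.4839


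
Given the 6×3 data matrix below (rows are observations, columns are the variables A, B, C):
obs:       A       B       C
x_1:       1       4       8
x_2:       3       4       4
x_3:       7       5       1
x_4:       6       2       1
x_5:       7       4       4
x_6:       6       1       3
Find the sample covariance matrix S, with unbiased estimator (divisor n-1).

Step 1 — column means:
  mean(A) = (1 + 3 + 7 + 6 + 7 + 6) / 6 = 30/6 = 5
  mean(B) = (4 + 4 + 5 + 2 + 4 + 1) / 6 = 20/6 = 3.3333
  mean(C) = (8 + 4 + 1 + 1 + 4 + 3) / 6 = 21/6 = 3.5

Step 2 — sample covariance S[i,j] = (1/(n-1)) · Σ_k (x_{k,i} - mean_i) · (x_{k,j} - mean_j), with n-1 = 5.
  S[A,A] = ((-4)·(-4) + (-2)·(-2) + (2)·(2) + (1)·(1) + (2)·(2) + (1)·(1)) / 5 = 30/5 = 6
  S[A,B] = ((-4)·(0.6667) + (-2)·(0.6667) + (2)·(1.6667) + (1)·(-1.3333) + (2)·(0.6667) + (1)·(-2.3333)) / 5 = -3/5 = -0.6
  S[A,C] = ((-4)·(4.5) + (-2)·(0.5) + (2)·(-2.5) + (1)·(-2.5) + (2)·(0.5) + (1)·(-0.5)) / 5 = -26/5 = -5.2
  S[B,B] = ((0.6667)·(0.6667) + (0.6667)·(0.6667) + (1.6667)·(1.6667) + (-1.3333)·(-1.3333) + (0.6667)·(0.6667) + (-2.3333)·(-2.3333)) / 5 = 11.3333/5 = 2.2667
  S[B,C] = ((0.6667)·(4.5) + (0.6667)·(0.5) + (1.6667)·(-2.5) + (-1.3333)·(-2.5) + (0.6667)·(0.5) + (-2.3333)·(-0.5)) / 5 = 4/5 = 0.8
  S[C,C] = ((4.5)·(4.5) + (0.5)·(0.5) + (-2.5)·(-2.5) + (-2.5)·(-2.5) + (0.5)·(0.5) + (-0.5)·(-0.5)) / 5 = 33.5/5 = 6.7

S is symmetric (S[j,i] = S[i,j]). Assembling:

S = [[6, -0.6, -5.2],
 [-0.6, 2.2667, 0.8],
 [-5.2, 0.8, 6.7]]


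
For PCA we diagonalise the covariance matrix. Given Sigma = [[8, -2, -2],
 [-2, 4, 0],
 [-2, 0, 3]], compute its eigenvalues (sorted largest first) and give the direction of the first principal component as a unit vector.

Step 1 — characteristic polynomial p(λ) = det(λI - Sigma) = λ³ - tr·λ² + c_1·λ - det, where tr = trace, c_1 = sum of the principal 2×2 minors, det = det(Sigma):
  tr = 8 + 4 + 3 = 15,
  c_1 = (8·4 - (-2)²) + (8·3 - (-2)²) + (4·3 - (0)²) = 28 + 20 + 12 = 60,
  det = 8·(4·3 - (0)²) - (-2)·((-2)·3 - (0)·(-2)) + (-2)·((-2)·(0) - 4·(-2)) = 8·(12) - (-2)·(-6) + (-2)·(8) = 68.
  So p(λ) = λ³ - 15λ² + 60λ - 68.
Step 2 — look for an integer root (rational root theorem: any rational root is an integer divisor of 68). Testing λ = 2:
  p(2) = 8 - 60 + 120 - 68 = 0  ✓
  Dividing out (λ - 2): p(λ) = (λ - 2)(λ² - 13λ + 34).
Step 3 — remaining eigenvalues from the quadratic λ² - 13λ + 34 = 0:
  Δ = 13² - 4·34 = 169 - 136 = 33,  λ = (13 ± √33)/2 = (13 ± 5.7446)/2 ≈ 9.3723 or 3.6277.
  Sorted: λ_1 = 9.3723,  λ_2 = 3.6277,  λ_3 = 2  (check: sum = 15 = tr ✓).

Step 4 — unit eigenvector for λ_1 ≈ 9.3723: v spans the null space of (Sigma - λ_1 I), whose rows are
  r_1 = (-1.3723, -2, -2),  r_2 = (-2, -5.3723, 0),  r_3 = (-2, 0, -6.3723).
  v is orthogonal to every row, so take v ∝ r_1 × r_2 = ((-2)·(0) - (-2)·(-5.3723), (-2)·(-2) - (-1.3723)·(0), (-1.3723)·(-5.3723) - (-2)·(-2)) ≈ (-10.7446, 4, 3.3723).
  Rescale (multiply by -1 so the first nonzero entry is positive): u = (10.7446, -4, -3.3723).
  ||u|| = √((10.7446)² + (-4)² + (-3.3723)²) = √(142.8179) ≈ 11.9506,  v_1 = u/||u|| ≈ (0.8991, -0.3347, -0.2822) (||v_1|| = 1).

λ_1 = 9.3723,  λ_2 = 3.6277,  λ_3 = 2;  v_1 ≈ (0.8991, -0.3347, -0.2822)


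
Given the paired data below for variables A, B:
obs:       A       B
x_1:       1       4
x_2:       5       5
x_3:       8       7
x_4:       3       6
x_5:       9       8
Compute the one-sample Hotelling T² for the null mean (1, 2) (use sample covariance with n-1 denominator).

Step 1 — sample mean vector:
  mean(A) = (1 + 5 + 8 + 3 + 9) / 5 = 26/5 = 5.2
  mean(B) = (4 + 5 + 7 + 6 + 8) / 5 = 30/5 = 6
  x̄ = (5.2, 6),  deviation x̄ - mu_0 = (5.2, 6) - (1, 2) = (4.2, 4).

Step 2 — sample covariance matrix, S[i,j] = (1/(n-1)) · Σ_k (x_{k,i} - mean_i) · (x_{k,j} - mean_j), divisor n-1 = 4:
  S[A,A] = ((-4.2)·(-4.2) + (-0.2)·(-0.2) + (2.8)·(2.8) + (-2.2)·(-2.2) + (3.8)·(3.8)) / 4 = 44.8/4 = 11.2
  S[A,B] = ((-4.2)·(-2) + (-0.2)·(-1) + (2.8)·(1) + (-2.2)·(0) + (3.8)·(2)) / 4 = 19/4 = 4.75
  S[B,B] = ((-2)·(-2) + (-1)·(-1) + (1)·(1) + (0)·(0) + (2)·(2)) / 4 = 10/4 = 2.5
  S = [[11.2, 4.75],
 [4.75, 2.5]].

Step 3 — invert S. det(S) = 11.2·2.5 - (4.75)² = 5.4375.
  S^{-1} = (1/det) · [[d, -b], [-b, a]] = [[0.4598, -0.8736],
 [-0.8736, 2.0598]].

Step 4 — quadratic form (x̄ - mu_0)^T · S^{-1} · (x̄ - mu_0):
  S^{-1} · (x̄ - mu_0) = (-1.5632, 4.5701),
  (x̄ - mu_0)^T · [...] = (4.2)·(-1.5632) + (4)·(4.5701) = 11.7149.

Step 5 — scale by n: T² = 5 · 11.7149 = 58.5747.

T² ≈ 58.5747


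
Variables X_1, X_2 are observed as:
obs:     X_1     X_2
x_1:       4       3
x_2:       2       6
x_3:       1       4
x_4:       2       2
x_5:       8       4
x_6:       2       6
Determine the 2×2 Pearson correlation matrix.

Step 1 — column means:
  mean(X_1) = (4 + 2 + 1 + 2 + 8 + 2) / 6 = 19/6 = 3.1667
  mean(X_2) = (3 + 6 + 4 + 2 + 4 + 6) / 6 = 25/6 = 4.1667

Step 2 — sample variances and covariances s[i,j] = (1/(n-1)) · Σ_k (x_{k,i} - mean_i) · (x_{k,j} - mean_j), with n-1 = 5:
  s[X_1,X_1] = ((0.8333)·(0.8333) + (-1.1667)·(-1.1667) + (-2.1667)·(-2.1667) + (-1.1667)·(-1.1667) + (4.8333)·(4.8333) + (-1.1667)·(-1.1667)) / 5 = 32.8333/5 = 6.5667
  s[X_1,X_2] = ((0.8333)·(-1.1667) + (-1.1667)·(1.8333) + (-2.1667)·(-0.1667) + (-1.1667)·(-2.1667) + (4.8333)·(-0.1667) + (-1.1667)·(1.8333)) / 5 = -3.1667/5 = -0.6333
  s[X_2,X_2] = ((-1.1667)·(-1.1667) + (1.8333)·(1.8333) + (-0.1667)·(-0.1667) + (-2.1667)·(-2.1667) + (-0.1667)·(-0.1667) + (1.8333)·(1.8333)) / 5 = 12.8333/5 = 2.5667
  Sample standard deviations s_i = √(s[i,i]):
  s(X_1) = √(6.5667) = 2.5626
  s(X_2) = √(2.5667) = 1.6021

Step 3 — r_{ij} = s_{ij} / (s_i · s_j):
  r[X_1,X_1] = 1 (diagonal).
  r[X_1,X_2] = -0.6333 / (2.5626 · 1.6021) = -0.6333 / 4.1054 = -0.1543
  r[X_2,X_2] = 1 (diagonal).

R is symmetric with unit diagonal. Assembling:

R = [[1, -0.1543],
 [-0.1543, 1]]


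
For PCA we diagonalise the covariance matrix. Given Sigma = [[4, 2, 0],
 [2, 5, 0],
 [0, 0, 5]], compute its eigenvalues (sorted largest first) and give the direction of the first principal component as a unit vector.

Step 1 — characteristic polynomial p(λ) = det(λI - Sigma) = λ³ - tr·λ² + c_1·λ - det, where tr = trace, c_1 = sum of the principal 2×2 minors, det = det(Sigma):
  tr = 4 + 5 + 5 = 14,
  c_1 = (4·5 - (2)²) + (4·5 - (0)²) + (5·5 - (0)²) = 16 + 20 + 25 = 61,
  det = 4·(5·5 - (0)²) - (2)·((2)·5 - (0)·(0)) + (0)·((2)·(0) - 5·(0)) = 4·(25) - (2)·(10) + (0)·(0) = 80.
  So p(λ) = λ³ - 14λ² + 61λ - 80.
Step 2 — look for an integer root (rational root theorem: any rational root is an integer divisor of 80). Testing λ = 5:
  p(5) = 125 - 350 + 305 - 80 = 0  ✓
  Dividing out (λ - 5): p(λ) = (λ - 5)(λ² - 9λ + 16).
Step 3 — remaining eigenvalues from the quadratic λ² - 9λ + 16 = 0:
  Δ = 9² - 4·16 = 81 - 64 = 17,  λ = (9 ± √17)/2 = (9 ± 4.1231)/2 ≈ 6.5616 or 2.4384.
  Sorted: λ_1 = 6.5616,  λ_2 = 5,  λ_3 = 2.4384  (check: sum = 14 = tr ✓).

Step 4 — unit eigenvector for λ_1 ≈ 6.5616: v spans the null space of (Sigma - λ_1 I), whose rows are
  r_1 = (-2.5616, 2, 0),  r_2 = (2, -1.5616, 0),  r_3 = (0, 0, -1.5616).
  v is orthogonal to every row, so take v ∝ r_1 × r_3 = ((2)·(-1.5616) - (0)·(0), (0)·(0) - (-2.5616)·(-1.5616), (-2.5616)·(0) - (2)·(0)) ≈ (-3.1231, -4, 0).
  Rescale (multiply by -1 so the first nonzero entry is positive): u = (3.1231, 4, 0).
  ||u|| = √((3.1231)² + (4)² + (0)²) = √(25.7538) ≈ 5.0748,  v_1 = u/||u|| ≈ (0.6154, 0.7882, 0) (||v_1|| = 1).

λ_1 = 6.5616,  λ_2 = 5,  λ_3 = 2.4384;  v_1 ≈ (0.6154, 0.7882, 0)


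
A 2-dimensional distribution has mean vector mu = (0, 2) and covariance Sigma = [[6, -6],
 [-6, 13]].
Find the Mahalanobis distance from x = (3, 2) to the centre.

Step 1 — centre the observation: (x - mu) = (3, 0).

Step 2 — invert Sigma. det(Sigma) = 6·13 - (-6)² = 42.
  Sigma^{-1} = (1/det) · [[d, -b], [-b, a]] = [[0.3095, 0.1429],
 [0.1429, 0.1429]].

Step 3 — form the quadratic (x - mu)^T · Sigma^{-1} · (x - mu):
  Sigma^{-1} · (x - mu) = (0.9286, 0.4286).
  (x - mu)^T · [Sigma^{-1} · (x - mu)] = (3)·(0.9286) + (0)·(0.4286) = 2.7857.

Step 4 — take square root: d = √(2.7857) ≈ 1.669.

d(x, mu) = √(2.7857) ≈ 1.669


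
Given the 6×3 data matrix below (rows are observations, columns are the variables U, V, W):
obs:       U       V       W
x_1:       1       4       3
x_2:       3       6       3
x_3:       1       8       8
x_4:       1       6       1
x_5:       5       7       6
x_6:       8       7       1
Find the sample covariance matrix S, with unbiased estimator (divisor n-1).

Step 1 — column means:
  mean(U) = (1 + 3 + 1 + 1 + 5 + 8) / 6 = 19/6 = 3.1667
  mean(V) = (4 + 6 + 8 + 6 + 7 + 7) / 6 = 38/6 = 6.3333
  mean(W) = (3 + 3 + 8 + 1 + 6 + 1) / 6 = 22/6 = 3.6667

Step 2 — sample covariance S[i,j] = (1/(n-1)) · Σ_k (x_{k,i} - mean_i) · (x_{k,j} - mean_j), with n-1 = 5.
  S[U,U] = ((-2.1667)·(-2.1667) + (-0.1667)·(-0.1667) + (-2.1667)·(-2.1667) + (-2.1667)·(-2.1667) + (1.8333)·(1.8333) + (4.8333)·(4.8333)) / 5 = 40.8333/5 = 8.1667
  S[U,V] = ((-2.1667)·(-2.3333) + (-0.1667)·(-0.3333) + (-2.1667)·(1.6667) + (-2.1667)·(-0.3333) + (1.8333)·(0.6667) + (4.8333)·(0.6667)) / 5 = 6.6667/5 = 1.3333
  S[U,W] = ((-2.1667)·(-0.6667) + (-0.1667)·(-0.6667) + (-2.1667)·(4.3333) + (-2.1667)·(-2.6667) + (1.8333)·(2.3333) + (4.8333)·(-2.6667)) / 5 = -10.6667/5 = -2.1333
  S[V,V] = ((-2.3333)·(-2.3333) + (-0.3333)·(-0.3333) + (1.6667)·(1.6667) + (-0.3333)·(-0.3333) + (0.6667)·(0.6667) + (0.6667)·(0.6667)) / 5 = 9.3333/5 = 1.8667
  S[V,W] = ((-2.3333)·(-0.6667) + (-0.3333)·(-0.6667) + (1.6667)·(4.3333) + (-0.3333)·(-2.6667) + (0.6667)·(2.3333) + (0.6667)·(-2.6667)) / 5 = 9.6667/5 = 1.9333
  S[W,W] = ((-0.6667)·(-0.6667) + (-0.6667)·(-0.6667) + (4.3333)·(4.3333) + (-2.6667)·(-2.6667) + (2.3333)·(2.3333) + (-2.6667)·(-2.6667)) / 5 = 39.3333/5 = 7.8667

S is symmetric (S[j,i] = S[i,j]). Assembling:

S = [[8.1667, 1.3333, -2.1333],
 [1.3333, 1.8667, 1.9333],
 [-2.1333, 1.9333, 7.8667]]


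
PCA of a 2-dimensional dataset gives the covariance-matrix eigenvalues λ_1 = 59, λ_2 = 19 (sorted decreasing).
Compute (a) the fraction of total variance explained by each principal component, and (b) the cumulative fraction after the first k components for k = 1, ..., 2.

Step 1 — total variance = trace(Sigma) = Σ λ_i = 59 + 19 = 78.

Step 2 — fraction explained by component i = λ_i / Σ λ:
  PC1: 59/78 = 0.7564
  PC2: 19/78 = 0.2436

Step 3 — cumulative fraction after k components = (λ_1 + ... + λ_k) / Σ λ:
  k = 1: 59/78 = 0.7564
  k = 2: (59 + 19)/78 = 78/78 = 1

Summary (fraction, with percent):

explained: PC1 0.7564 (75.64%), PC2 0.2436 (24.36%);  cumulative: 0.7564, 1


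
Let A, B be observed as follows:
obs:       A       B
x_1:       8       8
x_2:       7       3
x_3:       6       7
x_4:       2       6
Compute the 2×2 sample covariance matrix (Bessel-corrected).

Step 1 — column means:
  mean(A) = (8 + 7 + 6 + 2) / 4 = 23/4 = 5.75
  mean(B) = (8 + 3 + 7 + 6) / 4 = 24/4 = 6

Step 2 — sample covariance S[i,j] = (1/(n-1)) · Σ_k (x_{k,i} - mean_i) · (x_{k,j} - mean_j), with n-1 = 3.
  S[A,A] = ((2.25)·(2.25) + (1.25)·(1.25) + (0.25)·(0.25) + (-3.75)·(-3.75)) / 3 = 20.75/3 = 6.9167
  S[A,B] = ((2.25)·(2) + (1.25)·(-3) + (0.25)·(1) + (-3.75)·(0)) / 3 = 1/3 = 0.3333
  S[B,B] = ((2)·(2) + (-3)·(-3) + (1)·(1) + (0)·(0)) / 3 = 14/3 = 4.6667

S is symmetric (S[j,i] = S[i,j]). Assembling:

S = [[6.9167, 0.3333],
 [0.3333, 4.6667]]


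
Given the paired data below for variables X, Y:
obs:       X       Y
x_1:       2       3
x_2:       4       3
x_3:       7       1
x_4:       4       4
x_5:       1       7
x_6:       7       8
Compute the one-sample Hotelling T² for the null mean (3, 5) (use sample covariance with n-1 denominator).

Step 1 — sample mean vector:
  mean(X) = (2 + 4 + 7 + 4 + 1 + 7) / 6 = 25/6 = 4.1667
  mean(Y) = (3 + 3 + 1 + 4 + 7 + 8) / 6 = 26/6 = 4.3333
  x̄ = (4.1667, 4.3333),  deviation x̄ - mu_0 = (4.1667, 4.3333) - (3, 5) = (1.1667, -0.6667).

Step 2 — sample covariance matrix, S[i,j] = (1/(n-1)) · Σ_k (x_{k,i} - mean_i) · (x_{k,j} - mean_j), divisor n-1 = 5:
  S[X,X] = ((-2.1667)·(-2.1667) + (-0.1667)·(-0.1667) + (2.8333)·(2.8333) + (-0.1667)·(-0.1667) + (-3.1667)·(-3.1667) + (2.8333)·(2.8333)) / 5 = 30.8333/5 = 6.1667
  S[X,Y] = ((-2.1667)·(-1.3333) + (-0.1667)·(-1.3333) + (2.8333)·(-3.3333) + (-0.1667)·(-0.3333) + (-3.1667)·(2.6667) + (2.8333)·(3.6667)) / 5 = -4.3333/5 = -0.8667
  S[Y,Y] = ((-1.3333)·(-1.3333) + (-1.3333)·(-1.3333) + (-3.3333)·(-3.3333) + (-0.3333)·(-0.3333) + (2.6667)·(2.6667) + (3.6667)·(3.6667)) / 5 = 35.3333/5 = 7.0667
  S = [[6.1667, -0.8667],
 [-0.8667, 7.0667]].

Step 3 — invert S. det(S) = 6.1667·7.0667 - (-0.8667)² = 42.8267.
  S^{-1} = (1/det) · [[d, -b], [-b, a]] = [[0.165, 0.0202],
 [0.0202, 0.144]].

Step 4 — quadratic form (x̄ - mu_0)^T · S^{-1} · (x̄ - mu_0):
  S^{-1} · (x̄ - mu_0) = (0.179, -0.0724),
  (x̄ - mu_0)^T · [...] = (1.1667)·(0.179) + (-0.6667)·(-0.0724) = 0.2571.

Step 5 — scale by n: T² = 6 · 0.2571 = 1.5427.

T² ≈ 1.5427


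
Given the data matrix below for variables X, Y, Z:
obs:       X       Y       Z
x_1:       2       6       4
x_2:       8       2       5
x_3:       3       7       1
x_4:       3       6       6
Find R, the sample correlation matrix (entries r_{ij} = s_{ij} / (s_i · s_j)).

Step 1 — column means:
  mean(X) = (2 + 8 + 3 + 3) / 4 = 16/4 = 4
  mean(Y) = (6 + 2 + 7 + 6) / 4 = 21/4 = 5.25
  mean(Z) = (4 + 5 + 1 + 6) / 4 = 16/4 = 4

Step 2 — sample variances and covariances s[i,j] = (1/(n-1)) · Σ_k (x_{k,i} - mean_i) · (x_{k,j} - mean_j), with n-1 = 3:
  s[X,X] = ((-2)·(-2) + (4)·(4) + (-1)·(-1) + (-1)·(-1)) / 3 = 22/3 = 7.3333
  s[X,Y] = ((-2)·(0.75) + (4)·(-3.25) + (-1)·(1.75) + (-1)·(0.75)) / 3 = -17/3 = -5.6667
  s[X,Z] = ((-2)·(0) + (4)·(1) + (-1)·(-3) + (-1)·(2)) / 3 = 5/3 = 1.6667
  s[Y,Y] = ((0.75)·(0.75) + (-3.25)·(-3.25) + (1.75)·(1.75) + (0.75)·(0.75)) / 3 = 14.75/3 = 4.9167
  s[Y,Z] = ((0.75)·(0) + (-3.25)·(1) + (1.75)·(-3) + (0.75)·(2)) / 3 = -7/3 = -2.3333
  s[Z,Z] = ((0)·(0) + (1)·(1) + (-3)·(-3) + (2)·(2)) / 3 = 14/3 = 4.6667
  Sample standard deviations s_i = √(s[i,i]):
  s(X) = √(7.3333) = 2.708
  s(Y) = √(4.9167) = 2.2174
  s(Z) = √(4.6667) = 2.1602

Step 3 — r_{ij} = s_{ij} / (s_i · s_j):
  r[X,X] = 1 (diagonal).
  r[X,Y] = -5.6667 / (2.708 · 2.2174) = -5.6667 / 6.0046 = -0.9437
  r[X,Z] = 1.6667 / (2.708 · 2.1602) = 1.6667 / 5.85 = 0.2849
  r[Y,Y] = 1 (diagonal).
  r[Y,Z] = -2.3333 / (2.2174 · 2.1602) = -2.3333 / 4.79 = -0.4871
  r[Z,Z] = 1 (diagonal).

R is symmetric with unit diagonal. Assembling:

R = [[1, -0.9437, 0.2849],
 [-0.9437, 1, -0.4871],
 [0.2849, -0.4871, 1]]


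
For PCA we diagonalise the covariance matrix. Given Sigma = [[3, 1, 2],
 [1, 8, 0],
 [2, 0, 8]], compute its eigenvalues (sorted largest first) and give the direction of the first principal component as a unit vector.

Step 1 — characteristic polynomial p(λ) = det(λI - Sigma) = λ³ - tr·λ² + c_1·λ - det, where tr = trace, c_1 = sum of the principal 2×2 minors, det = det(Sigma):
  tr = 3 + 8 + 8 = 19,
  c_1 = (3·8 - (1)²) + (3·8 - (2)²) + (8·8 - (0)²) = 23 + 20 + 64 = 107,
  det = 3·(8·8 - (0)²) - (1)·((1)·8 - (0)·(2)) + (2)·((1)·(0) - 8·(2)) = 3·(64) - (1)·(8) + (2)·(-16) = 152.
  So p(λ) = λ³ - 19λ² + 107λ - 152.
Step 2 — look for an integer root (rational root theorem: any rational root is an integer divisor of 152). Testing λ = 8:
  p(8) = 512 - 1216 + 856 - 152 = 0  ✓
  Dividing out (λ - 8): p(λ) = (λ - 8)(λ² - 11λ + 19).
Step 3 — remaining eigenvalues from the quadratic λ² - 11λ + 19 = 0:
  Δ = 11² - 4·19 = 121 - 76 = 45,  λ = (11 ± √45)/2 = (11 ± 6.7082)/2 ≈ 8.8541 or 2.1459.
  Sorted: λ_1 = 8.8541,  λ_2 = 8,  λ_3 = 2.1459  (check: sum = 19 = tr ✓).

Step 4 — unit eigenvector for λ_1 ≈ 8.8541: v spans the null space of (Sigma - λ_1 I), whose rows are
  r_1 = (-5.8541, 1, 2),  r_2 = (1, -0.8541, 0),  r_3 = (2, 0, -0.8541).
  v is orthogonal to every row, so take v ∝ r_1 × r_2 = ((1)·(0) - (2)·(-0.8541), (2)·(1) - (-5.8541)·(0), (-5.8541)·(-0.8541) - (1)·(1)) ≈ (1.7082, 2, 4).
  Let u = (1.7082, 2, 4).
  ||u|| = √((1.7082)² + (2)² + (4)²) = √(22.918) ≈ 4.7873,  v_1 = u/||u|| ≈ (0.3568, 0.4178, 0.8355) (||v_1|| = 1).

λ_1 = 8.8541,  λ_2 = 8,  λ_3 = 2.1459;  v_1 ≈ (0.3568, 0.4178, 0.8355)


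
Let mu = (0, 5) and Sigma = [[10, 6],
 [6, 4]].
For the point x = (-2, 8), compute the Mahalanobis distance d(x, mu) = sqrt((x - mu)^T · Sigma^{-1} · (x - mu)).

Step 1 — centre the observation: (x - mu) = (-2, 3).

Step 2 — invert Sigma. det(Sigma) = 10·4 - (6)² = 4.
  Sigma^{-1} = (1/det) · [[d, -b], [-b, a]] = [[1, -1.5],
 [-1.5, 2.5]].

Step 3 — form the quadratic (x - mu)^T · Sigma^{-1} · (x - mu):
  Sigma^{-1} · (x - mu) = (-6.5, 10.5).
  (x - mu)^T · [Sigma^{-1} · (x - mu)] = (-2)·(-6.5) + (3)·(10.5) = 44.5.

Step 4 — take square root: d = √(44.5) ≈ 6.6708.

d(x, mu) = √(44.5) ≈ 6.6708


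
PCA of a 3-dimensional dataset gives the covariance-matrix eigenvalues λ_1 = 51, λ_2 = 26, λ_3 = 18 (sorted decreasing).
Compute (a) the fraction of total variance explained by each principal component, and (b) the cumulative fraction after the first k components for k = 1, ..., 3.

Step 1 — total variance = trace(Sigma) = Σ λ_i = 51 + 26 + 18 = 95.

Step 2 — fraction explained by component i = λ_i / Σ λ:
  PC1: 51/95 = 0.5368
  PC2: 26/95 = 0.2737
  PC3: 18/95 = 0.1895

Step 3 — cumulative fraction after k components = (λ_1 + ... + λ_k) / Σ λ:
  k = 1: 51/95 = 0.5368
  k = 2: (51 + 26)/95 = 77/95 = 0.8105
  k = 3: (51 + 26 + 18)/95 = 95/95 = 1

Summary (fraction, with percent):

explained: PC1 0.5368 (53.68%), PC2 0.2737 (27.37%), PC3 0.1895 (18.95%);  cumulative: 0.5368, 0.8105, 1


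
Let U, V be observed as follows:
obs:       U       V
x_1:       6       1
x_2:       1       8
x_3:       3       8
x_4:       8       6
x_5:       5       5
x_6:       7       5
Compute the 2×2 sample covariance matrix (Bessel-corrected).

Step 1 — column means:
  mean(U) = (6 + 1 + 3 + 8 + 5 + 7) / 6 = 30/6 = 5
  mean(V) = (1 + 8 + 8 + 6 + 5 + 5) / 6 = 33/6 = 5.5

Step 2 — sample covariance S[i,j] = (1/(n-1)) · Σ_k (x_{k,i} - mean_i) · (x_{k,j} - mean_j), with n-1 = 5.
  S[U,U] = ((1)·(1) + (-4)·(-4) + (-2)·(-2) + (3)·(3) + (0)·(0) + (2)·(2)) / 5 = 34/5 = 6.8
  S[U,V] = ((1)·(-4.5) + (-4)·(2.5) + (-2)·(2.5) + (3)·(0.5) + (0)·(-0.5) + (2)·(-0.5)) / 5 = -19/5 = -3.8
  S[V,V] = ((-4.5)·(-4.5) + (2.5)·(2.5) + (2.5)·(2.5) + (0.5)·(0.5) + (-0.5)·(-0.5) + (-0.5)·(-0.5)) / 5 = 33.5/5 = 6.7

S is symmetric (S[j,i] = S[i,j]). Assembling:

S = [[6.8, -3.8],
 [-3.8, 6.7]]


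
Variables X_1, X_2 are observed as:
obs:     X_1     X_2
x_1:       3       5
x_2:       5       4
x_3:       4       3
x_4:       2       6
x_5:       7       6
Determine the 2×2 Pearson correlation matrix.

Step 1 — column means:
  mean(X_1) = (3 + 5 + 4 + 2 + 7) / 5 = 21/5 = 4.2
  mean(X_2) = (5 + 4 + 3 + 6 + 6) / 5 = 24/5 = 4.8

Step 2 — sample variances and covariances s[i,j] = (1/(n-1)) · Σ_k (x_{k,i} - mean_i) · (x_{k,j} - mean_j), with n-1 = 4:
  s[X_1,X_1] = ((-1.2)·(-1.2) + (0.8)·(0.8) + (-0.2)·(-0.2) + (-2.2)·(-2.2) + (2.8)·(2.8)) / 4 = 14.8/4 = 3.7
  s[X_1,X_2] = ((-1.2)·(0.2) + (0.8)·(-0.8) + (-0.2)·(-1.8) + (-2.2)·(1.2) + (2.8)·(1.2)) / 4 = 0.2/4 = 0.05
  s[X_2,X_2] = ((0.2)·(0.2) + (-0.8)·(-0.8) + (-1.8)·(-1.8) + (1.2)·(1.2) + (1.2)·(1.2)) / 4 = 6.8/4 = 1.7
  Sample standard deviations s_i = √(s[i,i]):
  s(X_1) = √(3.7) = 1.9235
  s(X_2) = √(1.7) = 1.3038

Step 3 — r_{ij} = s_{ij} / (s_i · s_j):
  r[X_1,X_1] = 1 (diagonal).
  r[X_1,X_2] = 0.05 / (1.9235 · 1.3038) = 0.05 / 2.508 = 0.0199
  r[X_2,X_2] = 1 (diagonal).

R is symmetric with unit diagonal. Assembling:

R = [[1, 0.0199],
 [0.0199, 1]]


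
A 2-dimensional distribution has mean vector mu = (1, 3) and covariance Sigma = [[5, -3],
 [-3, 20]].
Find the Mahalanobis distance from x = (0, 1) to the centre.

Step 1 — centre the observation: (x - mu) = (-1, -2).

Step 2 — invert Sigma. det(Sigma) = 5·20 - (-3)² = 91.
  Sigma^{-1} = (1/det) · [[d, -b], [-b, a]] = [[0.2198, 0.033],
 [0.033, 0.0549]].

Step 3 — form the quadratic (x - mu)^T · Sigma^{-1} · (x - mu):
  Sigma^{-1} · (x - mu) = (-0.2857, -0.1429).
  (x - mu)^T · [Sigma^{-1} · (x - mu)] = (-1)·(-0.2857) + (-2)·(-0.1429) = 0.5714.

Step 4 — take square root: d = √(0.5714) ≈ 0.7559.

d(x, mu) = √(0.5714) ≈ 0.7559


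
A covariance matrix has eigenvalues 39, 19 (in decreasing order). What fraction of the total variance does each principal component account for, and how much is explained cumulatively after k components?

Step 1 — total variance = trace(Sigma) = Σ λ_i = 39 + 19 = 58.

Step 2 — fraction explained by component i = λ_i / Σ λ:
  PC1: 39/58 = 0.6724
  PC2: 19/58 = 0.3276

Step 3 — cumulative fraction after k components = (λ_1 + ... + λ_k) / Σ λ:
  k = 1: 39/58 = 0.6724
  k = 2: (39 + 19)/58 = 58/58 = 1

Summary (fraction, with percent):

explained: PC1 0.6724 (67.24%), PC2 0.3276 (32.76%);  cumulative: 0.6724, 1


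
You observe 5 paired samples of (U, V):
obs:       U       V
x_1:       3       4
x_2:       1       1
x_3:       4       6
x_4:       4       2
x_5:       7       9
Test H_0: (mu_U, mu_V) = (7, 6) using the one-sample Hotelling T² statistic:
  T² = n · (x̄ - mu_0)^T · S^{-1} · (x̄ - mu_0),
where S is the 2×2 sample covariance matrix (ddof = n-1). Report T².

Step 1 — sample mean vector:
  mean(U) = (3 + 1 + 4 + 4 + 7) / 5 = 19/5 = 3.8
  mean(V) = (4 + 1 + 6 + 2 + 9) / 5 = 22/5 = 4.4
  x̄ = (3.8, 4.4),  deviation x̄ - mu_0 = (3.8, 4.4) - (7, 6) = (-3.2, -1.6).

Step 2 — sample covariance matrix, S[i,j] = (1/(n-1)) · Σ_k (x_{k,i} - mean_i) · (x_{k,j} - mean_j), divisor n-1 = 4:
  S[U,U] = ((-0.8)·(-0.8) + (-2.8)·(-2.8) + (0.2)·(0.2) + (0.2)·(0.2) + (3.2)·(3.2)) / 4 = 18.8/4 = 4.7
  S[U,V] = ((-0.8)·(-0.4) + (-2.8)·(-3.4) + (0.2)·(1.6) + (0.2)·(-2.4) + (3.2)·(4.6)) / 4 = 24.4/4 = 6.1
  S[V,V] = ((-0.4)·(-0.4) + (-3.4)·(-3.4) + (1.6)·(1.6) + (-2.4)·(-2.4) + (4.6)·(4.6)) / 4 = 41.2/4 = 10.3
  S = [[4.7, 6.1],
 [6.1, 10.3]].

Step 3 — invert S. det(S) = 4.7·10.3 - (6.1)² = 11.2.
  S^{-1} = (1/det) · [[d, -b], [-b, a]] = [[0.9196, -0.5446],
 [-0.5446, 0.4196]].

Step 4 — quadratic form (x̄ - mu_0)^T · S^{-1} · (x̄ - mu_0):
  S^{-1} · (x̄ - mu_0) = (-2.0714, 1.0714),
  (x̄ - mu_0)^T · [...] = (-3.2)·(-2.0714) + (-1.6)·(1.0714) = 4.9143.

Step 5 — scale by n: T² = 5 · 4.9143 = 24.5714.

T² ≈ 24.5714


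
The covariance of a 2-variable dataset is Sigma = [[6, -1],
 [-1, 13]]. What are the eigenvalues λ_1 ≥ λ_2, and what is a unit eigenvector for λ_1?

Step 1 — characteristic polynomial of 2×2 Sigma:
  det(Sigma - λI) = λ² - trace · λ + det = 0.
  trace = 6 + 13 = 19, det = 6·13 - (-1)² = 77.
Step 2 — discriminant:
  Δ = trace² - 4·det = 361 - 308 = 53.
Step 3 — eigenvalues:
  λ = (trace ± √Δ)/2 = (19 ± 7.2801)/2,
  λ_1 = 13.1401,  λ_2 = 5.8599.

Step 4 — unit eigenvector for λ_1: solve (Sigma - λ_1 I)v = 0. First row:
  (6 - 13.1401)·v_x + (-1)·v_y = 0, i.e. (-7.1401)·v_x + (-1)·v_y = 0,
  so v ∝ (b, λ_1 - a) = (-1, 7.1401); multiply by -1 so the first entry is positive: u = (1, -7.1401).
  ||u|| = √((1)² + (-7.1401)²) = √(51.9804) ≈ 7.2097,
  v_1 = u/||u|| ≈ (0.1387, -0.9903) (||v_1|| = 1).

λ_1 = 13.1401,  λ_2 = 5.8599;  v_1 ≈ (0.1387, -0.9903)


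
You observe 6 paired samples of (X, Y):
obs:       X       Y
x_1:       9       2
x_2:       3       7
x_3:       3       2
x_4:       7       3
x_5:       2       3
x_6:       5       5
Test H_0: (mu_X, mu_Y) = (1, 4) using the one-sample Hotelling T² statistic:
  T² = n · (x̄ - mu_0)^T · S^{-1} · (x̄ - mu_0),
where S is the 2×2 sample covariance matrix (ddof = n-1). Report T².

Step 1 — sample mean vector:
  mean(X) = (9 + 3 + 3 + 7 + 2 + 5) / 6 = 29/6 = 4.8333
  mean(Y) = (2 + 7 + 2 + 3 + 3 + 5) / 6 = 22/6 = 3.6667
  x̄ = (4.8333, 3.6667),  deviation x̄ - mu_0 = (4.8333, 3.6667) - (1, 4) = (3.8333, -0.3333).

Step 2 — sample covariance matrix, S[i,j] = (1/(n-1)) · Σ_k (x_{k,i} - mean_i) · (x_{k,j} - mean_j), divisor n-1 = 5:
  S[X,X] = ((4.1667)·(4.1667) + (-1.8333)·(-1.8333) + (-1.8333)·(-1.8333) + (2.1667)·(2.1667) + (-2.8333)·(-2.8333) + (0.1667)·(0.1667)) / 5 = 36.8333/5 = 7.3667
  S[X,Y] = ((4.1667)·(-1.6667) + (-1.8333)·(3.3333) + (-1.8333)·(-1.6667) + (2.1667)·(-0.6667) + (-2.8333)·(-0.6667) + (0.1667)·(1.3333)) / 5 = -9.3333/5 = -1.8667
  S[Y,Y] = ((-1.6667)·(-1.6667) + (3.3333)·(3.3333) + (-1.6667)·(-1.6667) + (-0.6667)·(-0.6667) + (-0.6667)·(-0.6667) + (1.3333)·(1.3333)) / 5 = 19.3333/5 = 3.8667
  S = [[7.3667, -1.8667],
 [-1.8667, 3.8667]].

Step 3 — invert S. det(S) = 7.3667·3.8667 - (-1.8667)² = 25.
  S^{-1} = (1/det) · [[d, -b], [-b, a]] = [[0.1547, 0.0747],
 [0.0747, 0.2947]].

Step 4 — quadratic form (x̄ - mu_0)^T · S^{-1} · (x̄ - mu_0):
  S^{-1} · (x̄ - mu_0) = (0.568, 0.188),
  (x̄ - mu_0)^T · [...] = (3.8333)·(0.568) + (-0.3333)·(0.188) = 2.1147.

Step 5 — scale by n: T² = 6 · 2.1147 = 12.688.

T² ≈ 12.688


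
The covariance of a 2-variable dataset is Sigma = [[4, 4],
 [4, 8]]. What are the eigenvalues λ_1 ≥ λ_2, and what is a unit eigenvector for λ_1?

Step 1 — characteristic polynomial of 2×2 Sigma:
  det(Sigma - λI) = λ² - trace · λ + det = 0.
  trace = 4 + 8 = 12, det = 4·8 - (4)² = 16.
Step 2 — discriminant:
  Δ = trace² - 4·det = 144 - 64 = 80.
Step 3 — eigenvalues:
  λ = (trace ± √Δ)/2 = (12 ± 8.9443)/2,
  λ_1 = 10.4721,  λ_2 = 1.5279.

Step 4 — unit eigenvector for λ_1: solve (Sigma - λ_1 I)v = 0. First row:
  (4 - 10.4721)·v_x + (4)·v_y = 0, i.e. (-6.4721)·v_x + (4)·v_y = 0,
  so v ∝ (b, λ_1 - a) = (4, 6.4721) = u.
  ||u|| = √((4)² + (6.4721)²) = √(57.8885) ≈ 7.6085,
  v_1 = u/||u|| ≈ (0.5257, 0.8507) (||v_1|| = 1).

λ_1 = 10.4721,  λ_2 = 1.5279;  v_1 ≈ (0.5257, 0.8507)


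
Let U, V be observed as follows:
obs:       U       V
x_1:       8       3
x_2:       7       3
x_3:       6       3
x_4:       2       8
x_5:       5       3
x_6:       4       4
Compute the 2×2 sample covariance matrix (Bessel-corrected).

Step 1 — column means:
  mean(U) = (8 + 7 + 6 + 2 + 5 + 4) / 6 = 32/6 = 5.3333
  mean(V) = (3 + 3 + 3 + 8 + 3 + 4) / 6 = 24/6 = 4

Step 2 — sample covariance S[i,j] = (1/(n-1)) · Σ_k (x_{k,i} - mean_i) · (x_{k,j} - mean_j), with n-1 = 5.
  S[U,U] = ((2.6667)·(2.6667) + (1.6667)·(1.6667) + (0.6667)·(0.6667) + (-3.3333)·(-3.3333) + (-0.3333)·(-0.3333) + (-1.3333)·(-1.3333)) / 5 = 23.3333/5 = 4.6667
  S[U,V] = ((2.6667)·(-1) + (1.6667)·(-1) + (0.6667)·(-1) + (-3.3333)·(4) + (-0.3333)·(-1) + (-1.3333)·(0)) / 5 = -18/5 = -3.6
  S[V,V] = ((-1)·(-1) + (-1)·(-1) + (-1)·(-1) + (4)·(4) + (-1)·(-1) + (0)·(0)) / 5 = 20/5 = 4

S is symmetric (S[j,i] = S[i,j]). Assembling:

S = [[4.6667, -3.6],
 [-3.6, 4]]


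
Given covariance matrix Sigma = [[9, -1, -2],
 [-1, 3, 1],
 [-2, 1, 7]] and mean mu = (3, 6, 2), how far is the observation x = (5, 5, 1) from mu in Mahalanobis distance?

Step 1 — centre the observation: (x - mu) = (2, -1, -1).

Step 2 — invert Sigma (cofactor / det for 3×3, or solve directly):
  Sigma^{-1} = [[0.1212, 0.0303, 0.0303],
 [0.0303, 0.3576, -0.0424],
 [0.0303, -0.0424, 0.1576]].

Step 3 — form the quadratic (x - mu)^T · Sigma^{-1} · (x - mu):
  Sigma^{-1} · (x - mu) = (0.1818, -0.2545, -0.0545).
  (x - mu)^T · [Sigma^{-1} · (x - mu)] = (2)·(0.1818) + (-1)·(-0.2545) + (-1)·(-0.0545) = 0.6727.

Step 4 — take square root: d = √(0.6727) ≈ 0.8202.

d(x, mu) = √(0.6727) ≈ 0.8202


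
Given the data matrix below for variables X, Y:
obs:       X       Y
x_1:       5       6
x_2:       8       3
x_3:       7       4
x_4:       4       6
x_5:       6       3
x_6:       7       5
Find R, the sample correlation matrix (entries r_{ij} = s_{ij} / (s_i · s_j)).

Step 1 — column means:
  mean(X) = (5 + 8 + 7 + 4 + 6 + 7) / 6 = 37/6 = 6.1667
  mean(Y) = (6 + 3 + 4 + 6 + 3 + 5) / 6 = 27/6 = 4.5

Step 2 — sample variances and covariances s[i,j] = (1/(n-1)) · Σ_k (x_{k,i} - mean_i) · (x_{k,j} - mean_j), with n-1 = 5:
  s[X,X] = ((-1.1667)·(-1.1667) + (1.8333)·(1.8333) + (0.8333)·(0.8333) + (-2.1667)·(-2.1667) + (-0.1667)·(-0.1667) + (0.8333)·(0.8333)) / 5 = 10.8333/5 = 2.1667
  s[X,Y] = ((-1.1667)·(1.5) + (1.8333)·(-1.5) + (0.8333)·(-0.5) + (-2.1667)·(1.5) + (-0.1667)·(-1.5) + (0.8333)·(0.5)) / 5 = -7.5/5 = -1.5
  s[Y,Y] = ((1.5)·(1.5) + (-1.5)·(-1.5) + (-0.5)·(-0.5) + (1.5)·(1.5) + (-1.5)·(-1.5) + (0.5)·(0.5)) / 5 = 9.5/5 = 1.9
  Sample standard deviations s_i = √(s[i,i]):
  s(X) = √(2.1667) = 1.472
  s(Y) = √(1.9) = 1.3784

Step 3 — r_{ij} = s_{ij} / (s_i · s_j):
  r[X,X] = 1 (diagonal).
  r[X,Y] = -1.5 / (1.472 · 1.3784) = -1.5 / 2.029 = -0.7393
  r[Y,Y] = 1 (diagonal).

R is symmetric with unit diagonal. Assembling:

R = [[1, -0.7393],
 [-0.7393, 1]]


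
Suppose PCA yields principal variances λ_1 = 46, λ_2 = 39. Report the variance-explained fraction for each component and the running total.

Step 1 — total variance = trace(Sigma) = Σ λ_i = 46 + 39 = 85.

Step 2 — fraction explained by component i = λ_i / Σ λ:
  PC1: 46/85 = 0.5412
  PC2: 39/85 = 0.4588

Step 3 — cumulative fraction after k components = (λ_1 + ... + λ_k) / Σ λ:
  k = 1: 46/85 = 0.5412
  k = 2: (46 + 39)/85 = 85/85 = 1

Summary (fraction, with percent):

explained: PC1 0.5412 (54.12%), PC2 0.4588 (45.88%);  cumulative: 0.5412, 1


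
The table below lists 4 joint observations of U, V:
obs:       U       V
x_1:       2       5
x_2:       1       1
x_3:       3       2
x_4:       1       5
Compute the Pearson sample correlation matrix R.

Step 1 — column means:
  mean(U) = (2 + 1 + 3 + 1) / 4 = 7/4 = 1.75
  mean(V) = (5 + 1 + 2 + 5) / 4 = 13/4 = 3.25

Step 2 — sample variances and covariances s[i,j] = (1/(n-1)) · Σ_k (x_{k,i} - mean_i) · (x_{k,j} - mean_j), with n-1 = 3:
  s[U,U] = ((0.25)·(0.25) + (-0.75)·(-0.75) + (1.25)·(1.25) + (-0.75)·(-0.75)) / 3 = 2.75/3 = 0.9167
  s[U,V] = ((0.25)·(1.75) + (-0.75)·(-2.25) + (1.25)·(-1.25) + (-0.75)·(1.75)) / 3 = -0.75/3 = -0.25
  s[V,V] = ((1.75)·(1.75) + (-2.25)·(-2.25) + (-1.25)·(-1.25) + (1.75)·(1.75)) / 3 = 12.75/3 = 4.25
  Sample standard deviations s_i = √(s[i,i]):
  s(U) = √(0.9167) = 0.9574
  s(V) = √(4.25) = 2.0616

Step 3 — r_{ij} = s_{ij} / (s_i · s_j):
  r[U,U] = 1 (diagonal).
  r[U,V] = -0.25 / (0.9574 · 2.0616) = -0.25 / 1.9738 = -0.1267
  r[V,V] = 1 (diagonal).

R is symmetric with unit diagonal. Assembling:

R = [[1, -0.1267],
 [-0.1267, 1]]


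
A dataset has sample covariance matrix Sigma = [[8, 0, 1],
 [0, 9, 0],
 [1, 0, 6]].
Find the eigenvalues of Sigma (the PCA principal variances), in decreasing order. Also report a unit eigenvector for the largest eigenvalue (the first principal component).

Step 1 — characteristic polynomial p(λ) = det(λI - Sigma) = λ³ - tr·λ² + c_1·λ - det, where tr = trace, c_1 = sum of the principal 2×2 minors, det = det(Sigma):
  tr = 8 + 9 + 6 = 23,
  c_1 = (8·9 - (0)²) + (8·6 - (1)²) + (9·6 - (0)²) = 72 + 47 + 54 = 173,
  det = 8·(9·6 - (0)²) - (0)·((0)·6 - (0)·(1)) + (1)·((0)·(0) - 9·(1)) = 8·(54) - (0)·(0) + (1)·(-9) = 423.
  So p(λ) = λ³ - 23λ² + 173λ - 423.
Step 2 — look for an integer root (rational root theorem: any rational root is an integer divisor of 423). Testing λ = 9:
  p(9) = 729 - 1863 + 1557 - 423 = 0  ✓
  Dividing out (λ - 9): p(λ) = (λ - 9)(λ² - 14λ + 47).
Step 3 — remaining eigenvalues from the quadratic λ² - 14λ + 47 = 0:
  Δ = 14² - 4·47 = 196 - 188 = 8,  λ = (14 ± √8)/2 = (14 ± 2.8284)/2 ≈ 8.4142 or 5.5858.
  Sorted: λ_1 = 9,  λ_2 = 8.4142,  λ_3 = 5.5858  (check: sum = 23 = tr ✓).

Step 4 — unit eigenvector for λ_1 = 9: v spans the null space of (Sigma - λ_1 I), whose rows are
  r_1 = (-1, 0, 1),  r_2 = (0, 0, 0),  r_3 = (1, 0, -3).
  v is orthogonal to every row, so take v ∝ r_1 × r_3 = ((0)·(-3) - (1)·(0), (1)·(1) - (-1)·(-3), (-1)·(0) - (0)·(1)) = (0, -2, 0).
  Rescale (divide by 2; multiply by -1 so the first nonzero entry is positive): u = (0, 1, 0).
  ||u|| = √((0)² + (1)² + (0)²) = √(1) = 1,  v_1 = u/||u|| ≈ (0, 1, 0) (||v_1|| = 1).

λ_1 = 9,  λ_2 = 8.4142,  λ_3 = 5.5858;  v_1 ≈ (0, 1, 0)
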